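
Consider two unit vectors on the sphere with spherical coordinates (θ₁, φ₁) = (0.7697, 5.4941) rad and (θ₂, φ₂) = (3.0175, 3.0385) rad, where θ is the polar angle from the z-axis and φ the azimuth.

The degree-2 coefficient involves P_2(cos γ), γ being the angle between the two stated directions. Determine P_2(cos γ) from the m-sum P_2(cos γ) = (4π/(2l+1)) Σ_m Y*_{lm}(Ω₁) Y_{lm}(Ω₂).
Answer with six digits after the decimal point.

0.410845

Addition theorem: P_2(cos γ) = (4π/5) Σ_m Y*_{lm}(Ω₁) Y_{lm}(Ω₂), m = −2…2:
  m=-2: (-0.001380-0.187069i) × (+0.005792+0.001212i) = +0.000219-0.001085i  (running Σ = +0.000219-0.001085i)
  m=-1: (+0.271994-0.274007i) × (+0.094383+0.009765i) = +0.028347-0.023206i  (running Σ = +0.028566-0.024291i)
  m=0: (+0.172547-0.000000i) × (+0.616288+0.000000i) = +0.106338+0.000000i  (running Σ = +0.134904-0.024291i)
  m=1: (-0.271994-0.274007i) × (-0.094383+0.009765i) = +0.028347+0.023206i  (running Σ = +0.163251-0.001085i)
  m=2: (-0.001380+0.187069i) × (+0.005792-0.001212i) = +0.000219+0.001085i  (running Σ = +0.163470+0.000000i)
Σ over m = +0.163470+0.000000i; ×(4π/5) → +0.410845+0.000000i. Real part: 0.410845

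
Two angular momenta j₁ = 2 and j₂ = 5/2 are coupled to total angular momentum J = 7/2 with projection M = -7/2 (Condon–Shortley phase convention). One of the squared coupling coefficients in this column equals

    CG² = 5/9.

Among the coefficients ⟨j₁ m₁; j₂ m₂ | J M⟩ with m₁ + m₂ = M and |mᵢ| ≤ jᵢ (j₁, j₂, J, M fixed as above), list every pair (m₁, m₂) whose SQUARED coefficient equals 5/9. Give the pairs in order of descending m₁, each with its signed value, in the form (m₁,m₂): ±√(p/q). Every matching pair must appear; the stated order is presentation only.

(-1,-5/2): +√(5/9)

Admissible pairs with m₁+m₂ = M = -7/2: (-2,-3/2), (-1,-5/2)
  (m₁,m₂)=(-1,-5/2): CG² = 5/9, CG = +√(5/9)   ← matches the target
  (m₁,m₂)=(-2,-3/2): CG² = 4/9, CG = −√(4/9)
Pairs with CG² = 5/9: (-1,-5/2): +√(5/9)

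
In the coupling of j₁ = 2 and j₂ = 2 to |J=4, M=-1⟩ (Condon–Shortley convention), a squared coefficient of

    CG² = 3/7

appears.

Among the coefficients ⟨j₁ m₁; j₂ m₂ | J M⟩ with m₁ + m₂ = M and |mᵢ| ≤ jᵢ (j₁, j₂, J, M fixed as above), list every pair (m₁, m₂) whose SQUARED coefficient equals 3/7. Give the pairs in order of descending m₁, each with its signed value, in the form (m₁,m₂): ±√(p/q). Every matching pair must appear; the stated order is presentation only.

(0,-1): +√(3/7); (-1,0): +√(3/7)

Admissible pairs with m₁+m₂ = M = -1: (-2,1), (-1,0), (0,-1), (1,-2)
  (m₁,m₂)=(1,-2): CG² = 1/14, CG = +√(1/14)
  (m₁,m₂)=(0,-1): CG² = 3/7, CG = +√(3/7)   ← matches the target
  (m₁,m₂)=(-1,0): CG² = 3/7, CG = +√(3/7)   ← matches the target
  (m₁,m₂)=(-2,1): CG² = 1/14, CG = +√(1/14)
Pairs with CG² = 3/7: (0,-1): +√(3/7); (-1,0): +√(3/7)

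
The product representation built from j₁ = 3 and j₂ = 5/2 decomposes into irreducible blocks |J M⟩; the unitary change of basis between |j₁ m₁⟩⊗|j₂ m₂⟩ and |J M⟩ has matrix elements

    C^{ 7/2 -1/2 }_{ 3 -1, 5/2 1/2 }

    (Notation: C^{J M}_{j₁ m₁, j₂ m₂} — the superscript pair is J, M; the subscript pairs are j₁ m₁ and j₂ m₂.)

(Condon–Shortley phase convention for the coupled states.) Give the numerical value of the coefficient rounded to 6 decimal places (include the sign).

−√(1/63) = -0.125988

triangle: 2!·4!·3!/10! = 288/3628800
(j±m)!: 2!·4!·3!·2!·3!·4! = 82944
prefactor² = (2J+1)·Δ·N² = 9216/175
  k=0: +1/(0!·2!·4!·3!·0!·0!) = 1/288
  k=1: −1/(1!·1!·3!·2!·1!·1!) = -1/12
  k=2: +1/(2!·0!·2!·1!·2!·2!) = 1/16
Σ = -5/288  ⇒  CG² = 9216/175·(-5/288)² = 1/63
CG = −√(1/63) = -0.125988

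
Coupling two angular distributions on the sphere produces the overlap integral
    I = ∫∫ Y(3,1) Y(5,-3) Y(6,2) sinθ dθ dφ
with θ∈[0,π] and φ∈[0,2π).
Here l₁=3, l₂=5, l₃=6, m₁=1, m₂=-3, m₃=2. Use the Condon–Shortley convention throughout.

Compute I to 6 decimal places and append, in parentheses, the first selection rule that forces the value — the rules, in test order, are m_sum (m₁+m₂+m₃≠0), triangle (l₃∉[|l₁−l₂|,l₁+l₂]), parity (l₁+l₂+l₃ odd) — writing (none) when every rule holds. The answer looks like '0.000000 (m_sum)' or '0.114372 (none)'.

Checks pass: Σm=0; 14 even; l₃=6∈[2,8].
(2·3+1)(2·5+1)(2·6+1) = 1001
Δ: 2! 4! 8! / 15! → 1/675675
sum: t=0:+1/8640 t=1:−1/2304 t=2:+1/8640 = -7/34560
3j²(3 5 6; 0 0 0) = Δ·Π!·Σ² = 7/429  (sign -1)
sum: t=0:+1/11520 t=1:−1/30240 t=2:+1/1935360 = 1/18432
3j²(3 5 6; 1 -3 2) = Δ·Π!·Σ² = 7/429  (sign +1)
combine: 4πI² = 1001·7/429·7/429 = 343/1287
take √, sign -1: I = -0.14563067
No selection rule forces the value: the integral is nonzero (none).

-0.145631 (none)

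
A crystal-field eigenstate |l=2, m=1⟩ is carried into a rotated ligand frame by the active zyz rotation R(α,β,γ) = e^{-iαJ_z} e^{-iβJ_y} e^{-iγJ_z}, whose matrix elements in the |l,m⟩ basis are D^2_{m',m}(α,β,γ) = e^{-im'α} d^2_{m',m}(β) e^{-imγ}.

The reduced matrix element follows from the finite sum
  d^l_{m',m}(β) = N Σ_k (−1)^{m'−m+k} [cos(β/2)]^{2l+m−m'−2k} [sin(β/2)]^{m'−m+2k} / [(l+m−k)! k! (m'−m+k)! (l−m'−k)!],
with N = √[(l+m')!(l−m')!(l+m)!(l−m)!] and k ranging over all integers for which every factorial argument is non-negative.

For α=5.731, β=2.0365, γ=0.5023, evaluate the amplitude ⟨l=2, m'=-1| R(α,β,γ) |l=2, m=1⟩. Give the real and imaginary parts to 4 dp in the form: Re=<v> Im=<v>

First d^2_{-1,1}(β=2.0365), then the phase factors e^{-i(-1)α} and e^{-i(1)γ}:
With c≡cos(β/2)=0.524856 and s≡sin(β/2)=0.851191, N=[1·6·6·1]^{1/2}=6.000000
The bounds max(0,m−m')=2 and min(l+m,l−m')=3 give 2 terms
  k=2: (−1)^0·6.0000/(2)·0.5249^2·0.8512^2 = +0.598764
  k=3: (−1)^1·6.0000/(6)·0.5249^0·0.8512^4 = -0.524938
d^2_{-1,1}(2.0365) = +0.598764 -0.524938 = +0.073827
Attach z-rotation phases: D = e^{-i(-1)(5.7310)}·(+0.073827)·e^{-i(1)(0.5023)} = +0.036446-0.064203i

Re=0.0364 Im=-0.0642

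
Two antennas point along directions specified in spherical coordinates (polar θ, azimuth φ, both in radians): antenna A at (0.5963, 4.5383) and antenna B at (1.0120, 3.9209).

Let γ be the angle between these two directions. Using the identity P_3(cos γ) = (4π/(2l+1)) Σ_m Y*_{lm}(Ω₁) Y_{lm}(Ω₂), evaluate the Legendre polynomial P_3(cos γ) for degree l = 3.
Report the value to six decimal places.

0.173260

Expand P_3 via completeness: Σ_{m} conj(Y_{3,m}) at Ω₁ times Y_{3,m} at Ω₂ —
  m=-3: Y*=0.03686 + 0.06404j  Y=0.17652 + 0.18309j  product -0.00522 + 0.01805j
  m=-2: Y*=-0.25068 + 0.09099j  Y=0.00474 - 0.38950j  product 0.03425 + 0.09807j
  m=-1: Y*=-0.07617 - 0.43313j  Y=-0.07902 + 0.07807j  product 0.03983 + 0.02828j
  m=+0: Y*=0.13065 + 0.00000j  Y=-0.31549 + 0.00000j  product -0.04122 + 0.00000j
  m=+1: Y*=0.07617 - 0.43313j  Y=0.07902 + 0.07807j  product 0.03983 - 0.02828j
  m=+2: Y*=-0.25068 - 0.09099j  Y=0.00474 + 0.38950j  product 0.03425 - 0.09807j
  m=+3: Y*=-0.03686 + 0.06404j  Y=-0.17652 + 0.18309j  product -0.00522 - 0.01805j
Total Σ_m = 0.09651 + 0.00000j. Multiply by 1.795196: 0.17326 + 0.00000j. P_3(cos γ) = 0.173260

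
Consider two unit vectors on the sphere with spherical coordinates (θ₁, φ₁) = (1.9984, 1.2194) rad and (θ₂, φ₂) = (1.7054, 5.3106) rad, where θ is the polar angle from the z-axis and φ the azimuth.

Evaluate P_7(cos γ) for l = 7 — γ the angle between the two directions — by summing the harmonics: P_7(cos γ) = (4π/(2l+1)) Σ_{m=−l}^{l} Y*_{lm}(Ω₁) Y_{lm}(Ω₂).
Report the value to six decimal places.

Summing Y*_{l m}(θ₁,φ₁)·Y_{l m}(θ₂,φ₂) over m ∈ [−7, 7]; prefactor 4π/(2·7+1) = 0.837758:
  [-7]  conj(Y_{7,-7})(Ω₁) = -0.16280 + 0.20057j ; Y_{7,-7}(Ω₂) = 0.40605 + 0.23515j ; Δ = -0.11327 + 0.04316j
  [-6]  conj(Y_{7,-6})(Ω₁) = -0.22556 - 0.37836j ; Y_{7,-6}(Ω₂) = -0.21433 + 0.10292j ; Δ = 0.08728 + 0.05788j
  [-5]  conj(Y_{7,-5})(Ω₁) = 0.27797 - 0.05236j ; Y_{7,-5}(Ω₂) = -0.04027 + 0.26551j ; Δ = 0.00271 + 0.07591j
  [-4]  conj(Y_{7,-4})(Ω₁) = 0.02623 - 0.15733j ; Y_{7,-4}(Ω₂) = -0.19241 - 0.17880j ; Δ = -0.03318 + 0.02558j
  [-3]  conj(Y_{7,-3})(Ω₁) = 0.29869 + 0.16968j ; Y_{7,-3}(Ω₂) = -0.19502 + 0.04440j ; Δ = -0.06578 - 0.01983j
  [-2]  conj(Y_{7,-2})(Ω₁) = 0.01281 - 0.01085j ; Y_{7,-2}(Ω₂) = 0.09851 - 0.25073j ; Δ = -0.00146 - 0.00428j
  [-1]  conj(Y_{7,-1})(Ω₁) = 0.11521 + 0.31426j ; Y_{7,-1}(Ω₂) = -0.09720 - 0.14263j ; Δ = 0.03362 - 0.04698j
  [+0]  conj(Y_{7,0})(Ω₁) = -0.02429 + 0.00000j ; Y_{7,0}(Ω₂) = 0.27078 + 0.00000j ; Δ = -0.00658 + 0.00000j
  [+1]  conj(Y_{7,1})(Ω₁) = -0.11521 + 0.31426j ; Y_{7,1}(Ω₂) = 0.09720 - 0.14263j ; Δ = 0.03362 + 0.04698j
  [+2]  conj(Y_{7,2})(Ω₁) = 0.01281 + 0.01085j ; Y_{7,2}(Ω₂) = 0.09851 + 0.25073j ; Δ = -0.00146 + 0.00428j
  [+3]  conj(Y_{7,3})(Ω₁) = -0.29869 + 0.16968j ; Y_{7,3}(Ω₂) = 0.19502 + 0.04440j ; Δ = -0.06578 + 0.01983j
  [+4]  conj(Y_{7,4})(Ω₁) = 0.02623 + 0.15733j ; Y_{7,4}(Ω₂) = -0.19241 + 0.17880j ; Δ = -0.03318 - 0.02558j
  [+5]  conj(Y_{7,5})(Ω₁) = -0.27797 - 0.05236j ; Y_{7,5}(Ω₂) = 0.04027 + 0.26551j ; Δ = 0.00271 - 0.07591j
  [+6]  conj(Y_{7,6})(Ω₁) = -0.22556 + 0.37836j ; Y_{7,6}(Ω₂) = -0.21433 - 0.10292j ; Δ = 0.08728 - 0.05788j
  [+7]  conj(Y_{7,7})(Ω₁) = 0.16280 + 0.20057j ; Y_{7,7}(Ω₂) = -0.40605 + 0.23515j ; Δ = -0.11327 - 0.04316j
Accumulated sum -0.18672 + 0.00000j; after 4π/(2l+1) scaling, -0.15643 + 0.00000j ⇒ P_7 = -0.156428

-0.156428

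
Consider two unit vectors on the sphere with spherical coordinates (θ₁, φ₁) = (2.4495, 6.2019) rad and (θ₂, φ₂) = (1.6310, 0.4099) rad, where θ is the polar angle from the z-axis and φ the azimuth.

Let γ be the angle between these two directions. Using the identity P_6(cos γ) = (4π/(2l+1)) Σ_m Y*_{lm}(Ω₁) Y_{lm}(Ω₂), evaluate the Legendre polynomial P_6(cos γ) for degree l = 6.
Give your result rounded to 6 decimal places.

0.152386

Expand P_6 via completeness: Σ_{m} conj(Y_{6,m}) at Ω₁ times Y_{6,m} at Ω₂ —
  term(m=-6) = -0.015296-0.003013i   from Y*(Ω₁)=+0.028822-0.015289i, Y(Ω₂)=-0.370909-0.301287i
  term(m=-5) = -0.010530-0.008615i   from Y*(Ω₁)=-0.125246+0.053905i, Y(Ω₂)=+0.045961+0.088563i
  term(m=-4) = +0.042639+0.102579i   from Y*(Ω₁)=+0.309522-0.104341i, Y(Ω₂)=+0.023382+0.339293i
  term(m=-3) = -0.005140+0.052692i   from Y*(Ω₁)=-0.445247+0.110781i, Y(Ω₂)=+0.038599-0.108740i
  term(m=-2) = +0.043023-0.064475i   from Y*(Ω₁)=+0.252014-0.041335i, Y(Ω₂)=+0.207106-0.221869i
  term(m=-1) = -0.025658+0.013725i   from Y*(Ω₁)=+0.239616-0.019520i, Y(Ω₂)=-0.111010+0.048235i
  term(m=+0) = +0.099570+0.000000i   from Y*(Ω₁)=-0.338738-0.000000i, Y(Ω₂)=-0.293944+0.000000i
  term(m=+1) = -0.025658-0.013725i   from Y*(Ω₁)=-0.239616-0.019520i, Y(Ω₂)=+0.111010+0.048235i
  term(m=+2) = +0.043023+0.064475i   from Y*(Ω₁)=+0.252014+0.041335i, Y(Ω₂)=+0.207106+0.221869i
  term(m=+3) = -0.005140-0.052692i   from Y*(Ω₁)=+0.445247+0.110781i, Y(Ω₂)=-0.038599-0.108740i
  term(m=+4) = +0.042639-0.102579i   from Y*(Ω₁)=+0.309522+0.104341i, Y(Ω₂)=+0.023382-0.339293i
  term(m=+5) = -0.010530+0.008615i   from Y*(Ω₁)=+0.125246+0.053905i, Y(Ω₂)=-0.045961+0.088563i
  term(m=+6) = -0.015296+0.003013i   from Y*(Ω₁)=+0.028822+0.015289i, Y(Ω₂)=-0.370909+0.301287i
Total Σ_m = +0.157644-0.000000i. Multiply by 0.966644: +0.152386-0.000000i. P_6(cos γ) = 0.152386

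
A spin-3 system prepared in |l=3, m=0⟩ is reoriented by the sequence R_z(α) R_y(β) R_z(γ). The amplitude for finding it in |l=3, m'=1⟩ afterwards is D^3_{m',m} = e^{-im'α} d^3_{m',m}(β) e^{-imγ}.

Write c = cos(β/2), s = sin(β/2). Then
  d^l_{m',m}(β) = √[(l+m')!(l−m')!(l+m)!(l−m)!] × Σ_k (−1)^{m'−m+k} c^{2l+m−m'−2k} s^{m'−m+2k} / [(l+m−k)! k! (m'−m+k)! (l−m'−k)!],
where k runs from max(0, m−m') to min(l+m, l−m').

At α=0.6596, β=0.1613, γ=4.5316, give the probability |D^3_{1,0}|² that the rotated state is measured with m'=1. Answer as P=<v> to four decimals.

First d^3_{1,0}(β=0.1613), then the phase factors e^{-i(1)α} and e^{-i(0)γ}:
c=cos(0.161300/2)=0.996750, s=sin(0.161300/2)=0.080563; N=√[24·2·6·6]=41.569219
k∈{0,1,2} keeps every argument non-negative
  k=0: (−1)^1·41.5692/(12)·0.9967^5·0.0806^1 = -0.274571
  k=1: (−1)^2·41.5692/(4)·0.9967^3·0.0806^3 = +0.005381
  k=2: (−1)^3·41.5692/(12)·0.9967^1·0.0806^5 = -0.000012
d^3_{1,0}(0.1613) = -0.274571 +0.005381 -0.000012 = -0.269201
|D^3_{1,0}|² = |d^3_{1,0}(β)|² = (-0.269201)² = 0.072469 (the z-rotation phases have unit modulus)

P=0.0725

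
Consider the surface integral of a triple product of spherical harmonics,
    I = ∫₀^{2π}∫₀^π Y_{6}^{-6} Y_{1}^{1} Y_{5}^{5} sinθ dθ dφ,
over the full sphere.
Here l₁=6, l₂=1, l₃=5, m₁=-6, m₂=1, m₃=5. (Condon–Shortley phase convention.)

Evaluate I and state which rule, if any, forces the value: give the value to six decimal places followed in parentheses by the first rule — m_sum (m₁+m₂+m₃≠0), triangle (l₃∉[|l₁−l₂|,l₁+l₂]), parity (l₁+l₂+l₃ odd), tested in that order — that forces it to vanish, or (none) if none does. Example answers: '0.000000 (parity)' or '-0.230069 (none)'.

m-sum 0 ✓  L=12 even ✓  5≤5≤7 ✓
Π(2lᵢ+1) = 13×3×11 = 429
triangle coeff Δ(6,1,5) = 1/858
Σ_t [1,1]: t=1:−1/14400 = -1/14400
(3j)²=6/143 [(6 1 5; 0 0 0)], sign=+1
Σ_t [2,2]: t=2:+1/7257600 = 1/7257600
(3j)²=1/13 [(6 1 5; -6 1 5)], sign=+1
⇒ 4πI² = 18/13
I = (+1)√(18/13/(4π)) = 0.33194004
No selection rule forces the value: the integral is nonzero (none).

0.331940 (none)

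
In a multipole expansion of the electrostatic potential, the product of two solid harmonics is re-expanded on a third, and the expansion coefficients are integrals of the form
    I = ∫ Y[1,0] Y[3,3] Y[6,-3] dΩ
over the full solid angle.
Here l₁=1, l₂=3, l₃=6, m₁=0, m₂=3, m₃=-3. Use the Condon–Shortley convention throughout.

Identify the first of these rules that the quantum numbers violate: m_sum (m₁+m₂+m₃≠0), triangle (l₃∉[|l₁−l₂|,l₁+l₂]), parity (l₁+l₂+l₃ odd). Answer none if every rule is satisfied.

Σmᵢ = 0  ✓
l₃∈[|l₁−l₂|,l₁+l₂]=[2,4] required, l₃=6 fails  ✗
Σlᵢ = 10 ⇒ even

triangle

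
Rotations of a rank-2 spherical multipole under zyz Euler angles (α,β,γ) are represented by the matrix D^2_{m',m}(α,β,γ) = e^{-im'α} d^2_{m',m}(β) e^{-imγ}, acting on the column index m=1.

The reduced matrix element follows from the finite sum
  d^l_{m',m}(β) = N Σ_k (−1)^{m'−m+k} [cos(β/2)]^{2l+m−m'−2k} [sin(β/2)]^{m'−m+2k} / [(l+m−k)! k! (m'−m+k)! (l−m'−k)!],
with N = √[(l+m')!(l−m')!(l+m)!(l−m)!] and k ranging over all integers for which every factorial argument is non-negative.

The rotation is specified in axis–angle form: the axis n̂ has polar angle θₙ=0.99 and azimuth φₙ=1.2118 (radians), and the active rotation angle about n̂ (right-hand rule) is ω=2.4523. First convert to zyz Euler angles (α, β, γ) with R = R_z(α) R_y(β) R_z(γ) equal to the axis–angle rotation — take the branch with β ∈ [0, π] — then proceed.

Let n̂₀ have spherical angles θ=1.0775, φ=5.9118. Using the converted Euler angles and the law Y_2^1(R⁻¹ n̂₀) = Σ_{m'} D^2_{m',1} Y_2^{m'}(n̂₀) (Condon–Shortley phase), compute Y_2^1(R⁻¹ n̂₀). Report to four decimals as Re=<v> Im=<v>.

Axis–angle → zyz. n̂ = (sinθₙcosφₙ, sinθₙsinφₙ, cosθₙ) = (+0.293725, +0.782729, +0.548690), ω = 2.4523.
R = I cosω + sinω [n̂]ₓ + (1−cosω) n̂n̂ᵀ gives
  R = [-0.618844, +0.058363, +0.783343; +0.756288, +0.313760, +0.574094; -0.212276, +0.947707, -0.238308]
β = atan2(√(R₁₃²+R₂₃²), R₃₃) = 1.811420; α = atan2(R₂₃, R₁₃) mod 2π = 0.632452; γ = atan2(R₃₂, −R₃₁) mod 2π = 1.350445
Need the full column D^2_{m',1} for m'=−2..2 at α=0.6325, β=1.8114, γ=1.3504.
cos(β/2)=0.617127, sin(β/2)=0.786863
d^2_{-2,1}: single k=3 term ⇒ +0.601316;  D = +0.599117-0.051374i
d^2_{-1,1}: k∈[2..3] ⇒ +0.707407 -0.383352 = +0.324055;  D = +0.244055-0.213187i
d^2_{0,1}: k∈[1..2] ⇒ +0.453001 -0.736459 = -0.283458;  D = -0.061956+0.276604i
d^2_{1,1}: k∈[0..1] ⇒ +0.145044 -0.707407 = -0.562363;  D = +0.225246+0.515283i
d^2_{2,1}: single k=0 term ⇒ -0.369874;  D = +0.319830+0.185783i
Y_2^{m'}(θ=1.0775,φ=5.9118) and Σ D·Y over m':
  (+0.5991-0.0514i)·(+0.2207+0.2027i)  (+0.2441-0.2132i)·(+0.3002+0.1169i)  (-0.0620+0.2766i)·(-0.1032+0.0000i)  (+0.2252+0.5153i)·(-0.3002+0.1169i)  (+0.3198+0.1858i)·(+0.2207-0.2027i)
Y_2^1(R⁻¹ n̂) = +0.227620-0.106125i

Re=0.2276 Im=-0.1061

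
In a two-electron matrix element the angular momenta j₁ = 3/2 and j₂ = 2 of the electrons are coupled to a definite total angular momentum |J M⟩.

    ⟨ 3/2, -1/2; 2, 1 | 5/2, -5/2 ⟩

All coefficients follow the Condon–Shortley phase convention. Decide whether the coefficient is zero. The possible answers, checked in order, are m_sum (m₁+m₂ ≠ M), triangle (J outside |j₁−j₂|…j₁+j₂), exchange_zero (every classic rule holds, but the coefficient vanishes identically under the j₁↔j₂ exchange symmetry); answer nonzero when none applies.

m-sum: m₁+m₂ = -1/2+1 = 1/2, M = -5/2  ✗ ⇒ coefficient is 0

m_sum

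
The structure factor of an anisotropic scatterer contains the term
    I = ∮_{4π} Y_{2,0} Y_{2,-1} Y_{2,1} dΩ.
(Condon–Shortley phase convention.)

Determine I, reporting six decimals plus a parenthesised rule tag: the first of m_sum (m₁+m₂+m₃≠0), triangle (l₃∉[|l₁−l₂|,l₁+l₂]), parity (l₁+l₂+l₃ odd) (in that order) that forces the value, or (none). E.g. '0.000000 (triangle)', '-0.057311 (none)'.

-0.090112 (none)

Checks pass: Σm=0; 6 even; l₃=2∈[0,4].
(2·2+1)(2·2+1)(2·2+1) = 125
Δ: 2! 2! 2! / 7! → 1/630
sum: t=0:+1/8 t=1:−1/1 t=2:+1/8 = -3/4
3j²(2 2 2; 0 0 0) = Δ·Π!·Σ² = 2/35  (sign -1)
sum: t=0:+1/4 t=1:−1/2 = -1/4
3j²(2 2 2; 0 -1 1) = Δ·Π!·Σ² = 1/70  (sign +1)
combine: 4πI² = 125·2/35·1/70 = 5/49
take √, sign -1: I = -0.09011188
No selection rule forces the value: the integral is nonzero (none).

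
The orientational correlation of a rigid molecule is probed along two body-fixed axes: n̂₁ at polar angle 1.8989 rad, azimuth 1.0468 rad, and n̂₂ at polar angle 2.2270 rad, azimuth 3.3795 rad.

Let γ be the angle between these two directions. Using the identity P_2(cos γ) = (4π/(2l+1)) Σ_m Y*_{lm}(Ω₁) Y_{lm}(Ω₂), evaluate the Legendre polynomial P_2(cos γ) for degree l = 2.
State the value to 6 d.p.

Expand P_2 via completeness: Σ_{m} conj(Y_{2,m}) at Ω₁ times Y_{2,m} at Ω₂ —
  m=-2: (-0.17284 + 0.29992j) × (0.21555 - 0.11107j) = -0.00394 + 0.08385j  (running Σ = -0.00394 + 0.08385j)
  m=-1: (-0.11792 - 0.20405j) × (0.36293 - 0.08801j) = -0.06075 - 0.06368j  (running Σ = -0.06470 + 0.02017j)
  m=0: (-0.21714 + 0.00000j) × (0.03681 + 0.00000j) = -0.00799 + 0.00000j  (running Σ = -0.07269 + 0.02017j)
  m=1: (0.11792 - 0.20405j) × (-0.36293 - 0.08801j) = -0.06075 + 0.06368j  (running Σ = -0.13345 + 0.08385j)
  m=2: (-0.17284 - 0.29992j) × (0.21555 + 0.11107j) = -0.00394 - 0.08385j  (running Σ = -0.13739 + 0.00000j)
Total Σ_m = -0.13739 + 0.00000j. Multiply by 2.513274: -0.34529 + 0.00000j. P_2(cos γ) = -0.345294

-0.345294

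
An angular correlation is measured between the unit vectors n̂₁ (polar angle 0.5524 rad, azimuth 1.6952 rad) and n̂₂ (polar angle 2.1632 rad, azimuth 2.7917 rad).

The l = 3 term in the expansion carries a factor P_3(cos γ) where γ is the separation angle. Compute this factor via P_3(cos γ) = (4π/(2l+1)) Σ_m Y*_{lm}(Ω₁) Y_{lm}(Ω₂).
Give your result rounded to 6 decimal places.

Expand P_3 via completeness: Σ_{m} conj(Y_{3,m}) at Ω₁ times Y_{3,m} at Ω₂ —
  [-3]  conj(Y_{3,-3})(Ω₁) = 0.02198 - 0.05613j ; Y_{3,-3}(Ω₂) = -0.11860 - 0.20660j ; Δ = -0.01420 + 0.00212j
  [-2]  conj(Y_{3,-2})(Ω₁) = -0.23217 - 0.05899j ; Y_{3,-2}(Ω₂) = -0.30043 - 0.25294j ; Δ = 0.05483 + 0.07645j
  [-1]  conj(Y_{3,-1})(Ω₁) = -0.05520 + 0.44143j ; Y_{3,-1}(Ω₂) = -0.14075 - 0.05136j ; Δ = 0.03044 - 0.05929j
  [+0]  conj(Y_{3,0})(Ω₁) = 0.19800 + 0.00000j ; Y_{3,0}(Ω₂) = 0.30029 + 0.00000j ; Δ = 0.05946 + 0.00000j
  [+1]  conj(Y_{3,1})(Ω₁) = 0.05520 + 0.44143j ; Y_{3,1}(Ω₂) = 0.14075 - 0.05136j ; Δ = 0.03044 + 0.05929j
  [+2]  conj(Y_{3,2})(Ω₁) = -0.23217 + 0.05899j ; Y_{3,2}(Ω₂) = -0.30043 + 0.25294j ; Δ = 0.05483 - 0.07645j
  [+3]  conj(Y_{3,3})(Ω₁) = -0.02198 - 0.05613j ; Y_{3,3}(Ω₂) = 0.11860 - 0.20660j ; Δ = -0.01420 - 0.00212j
Σ over m = 0.20159 + 0.00000j; ×(4π/7) → 0.36190 + 0.00000j. Real part: 0.361898

0.361898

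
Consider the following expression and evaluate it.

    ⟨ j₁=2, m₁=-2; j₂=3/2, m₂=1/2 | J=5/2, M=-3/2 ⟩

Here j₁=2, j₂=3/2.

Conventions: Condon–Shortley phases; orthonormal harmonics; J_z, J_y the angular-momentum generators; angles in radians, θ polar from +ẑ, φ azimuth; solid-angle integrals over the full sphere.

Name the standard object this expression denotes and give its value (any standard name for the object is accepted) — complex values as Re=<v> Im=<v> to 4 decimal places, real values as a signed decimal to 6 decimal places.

This is a Clebsch–Gordan (vector-coupling) coefficient.
triangle: 1!·3!·2!/7! = 12/5040
(j±m)!: 0!·4!·2!·1!·1!·4! = 1152
prefactor² = (2J+1)·Δ·N² = 576/35
  k=1: −1/(1!·0!·3!·1!·0!·1!) = -1/6
Σ = -1/6  ⇒  CG² = 576/35·(-1/6)² = 16/35
CG = −√(16/35) = -0.676123

Clebsch–Gordan coefficient, −√(16/35) ≈ -0.676123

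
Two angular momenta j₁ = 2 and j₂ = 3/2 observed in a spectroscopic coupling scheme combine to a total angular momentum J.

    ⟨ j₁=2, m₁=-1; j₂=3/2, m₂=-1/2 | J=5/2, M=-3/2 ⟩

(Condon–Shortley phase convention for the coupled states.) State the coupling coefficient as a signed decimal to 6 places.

√[6·1!3!2!/7! · 1!3!1!2!1!4!] = √(144/35)
  +(−1)^0/∏(0,1,3,1,0,1)! = 1/6  (running 1/6)
  +(−1)^1/∏(1,0,2,0,1,2)! = -1/4  (running -1/12)
⟨..|..⟩ = √(144/35)·(-1/12) = -0.169031

-0.169031  (= −√(1/35))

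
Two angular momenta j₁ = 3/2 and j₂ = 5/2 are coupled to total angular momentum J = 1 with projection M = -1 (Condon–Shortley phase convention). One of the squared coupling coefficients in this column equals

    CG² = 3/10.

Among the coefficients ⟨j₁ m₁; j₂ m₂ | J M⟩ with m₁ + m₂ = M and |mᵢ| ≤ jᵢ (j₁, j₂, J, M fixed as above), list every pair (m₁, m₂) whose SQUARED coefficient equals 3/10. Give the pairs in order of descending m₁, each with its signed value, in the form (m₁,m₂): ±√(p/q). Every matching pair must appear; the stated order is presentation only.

Admissible pairs with m₁+m₂ = M = -1: (-3/2,1/2), (-1/2,-1/2), (1/2,-3/2), (3/2,-5/2)
  (m₁,m₂)=(3/2,-5/2): CG² = 1/2, CG = +√(1/2)
  (m₁,m₂)=(1/2,-3/2): CG² = 3/10, CG = −√(3/10)   ← matches the target
  (m₁,m₂)=(-1/2,-1/2): CG² = 3/20, CG = +√(3/20)
  (m₁,m₂)=(-3/2,1/2): CG² = 1/20, CG = −√(1/20)
Pairs with CG² = 3/10: (1/2,-3/2): −√(3/10)

(1/2,-3/2): −√(3/10)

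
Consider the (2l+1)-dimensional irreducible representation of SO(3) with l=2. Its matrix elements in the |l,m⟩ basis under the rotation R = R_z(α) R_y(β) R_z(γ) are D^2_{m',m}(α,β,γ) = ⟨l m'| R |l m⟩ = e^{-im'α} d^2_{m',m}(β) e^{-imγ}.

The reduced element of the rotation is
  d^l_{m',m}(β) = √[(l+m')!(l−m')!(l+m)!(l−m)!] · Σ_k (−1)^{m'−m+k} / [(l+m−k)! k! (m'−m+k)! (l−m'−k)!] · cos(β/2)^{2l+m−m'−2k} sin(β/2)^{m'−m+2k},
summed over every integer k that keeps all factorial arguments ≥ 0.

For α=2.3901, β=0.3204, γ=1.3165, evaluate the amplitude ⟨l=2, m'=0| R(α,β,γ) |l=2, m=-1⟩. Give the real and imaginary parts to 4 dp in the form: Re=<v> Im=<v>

Re=-0.0921 Im=-0.3543

D^2_{0,-1}(2.3901,0.3204,1.3165) = e^{-i·0·2.3901}·d^2_{0,-1}(0.3204)·e^{-i·-1·1.3165}. Compute d first:
c=cos(0.320400/2)=0.987195, s=sin(0.320400/2)=0.159516; N=√[2·2·1·6]=4.898979
k: max(0,(-1)−(0))=0 … min(2+(-1),2−(0))=1
  k=0: (−1)^1·4.8990/(2)·0.9872^3·0.1595^1 = -0.375914
  k=1: (−1)^2·4.8990/(2)·0.9872^1·0.1595^3 = +0.009815
d^2_{0,-1}(0.3204) = -0.375914 +0.009815 = -0.366099
D = (+1.000000+0.000000i)·(-0.366099)·(+0.251564+0.967841i) = -0.092097-0.354325i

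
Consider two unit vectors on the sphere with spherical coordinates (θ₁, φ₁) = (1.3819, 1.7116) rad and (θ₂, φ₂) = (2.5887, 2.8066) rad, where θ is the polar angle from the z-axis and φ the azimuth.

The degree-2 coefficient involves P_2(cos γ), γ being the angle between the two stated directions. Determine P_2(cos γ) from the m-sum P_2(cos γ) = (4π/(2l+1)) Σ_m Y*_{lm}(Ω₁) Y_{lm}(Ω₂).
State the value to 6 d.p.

Addition theorem: P_2(cos γ) = (4π/5) Σ_m Y*_{lm}(Ω₁) Y_{lm}(Ω₂), m = −2…2:
  m=-2: Y*=-0.357976-0.103561i  Y=+0.083500+0.066151i  product -0.023040-0.032328i
  m=-1: Y*=-0.019996+0.141075i  Y=+0.326066+0.113508i  product -0.022533+0.043730i
  m=+0: Y*=-0.282030-0.000000i  Y=+0.369844+0.000000i  product -0.104307-0.000000i
  m=+1: Y*=+0.019996+0.141075i  Y=-0.326066+0.113508i  product -0.022533-0.043730i
  m=+2: Y*=-0.357976+0.103561i  Y=+0.083500-0.066151i  product -0.023040+0.032328i
Total Σ_m = -0.195454+0.000000i. Multiply by 2.513274: -0.491229+0.000000i. P_2(cos γ) = -0.491229

-0.491229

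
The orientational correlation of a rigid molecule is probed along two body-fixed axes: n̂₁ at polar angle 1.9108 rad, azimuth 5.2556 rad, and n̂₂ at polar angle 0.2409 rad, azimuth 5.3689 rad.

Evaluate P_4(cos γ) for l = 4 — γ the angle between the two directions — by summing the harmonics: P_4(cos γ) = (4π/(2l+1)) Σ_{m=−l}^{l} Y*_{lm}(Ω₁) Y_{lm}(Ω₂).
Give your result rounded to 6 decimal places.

0.337656

Summing Y*_{l m}(θ₁,φ₁)·Y_{l m}(θ₂,φ₂) over m ∈ [−4, 4]; prefactor 4π/(2·4+1) = 1.396263:
  m=-4: (-0.197974, 0.288110) × (-0.001247, -0.000707) = (0.000451, -0.000219)  (running Σ = (0.000451, -0.000219))
  m=-3: (0.349153, 0.020567) × (-0.015211, 0.006409) = (-0.005443, 0.001925)  (running Σ = (-0.004992, 0.001705))
  m=-2: (0.030665, 0.058277) × (-0.027190, 0.103134) = (-0.006844, 0.001578)  (running Σ = (-0.011836, 0.003283))
  m=-1: (0.170790, -0.282858) × (0.240946, 0.312702) = (0.129601, -0.014747)  (running Σ = (0.117765, -0.011464))
  m=0: (0.010202, -0.000000) × (0.617432, 0.000000) = (0.006299, 0.000000)  (running Σ = (0.124064, -0.011464))
  m=1: (-0.170790, -0.282858) × (-0.240946, 0.312702) = (0.129601, 0.014747)  (running Σ = (0.253665, 0.003283))
  m=2: (0.030665, -0.058277) × (-0.027190, -0.103134) = (-0.006844, -0.001578)  (running Σ = (0.246821, 0.001705))
  m=3: (-0.349153, 0.020567) × (0.015211, 0.006409) = (-0.005443, -0.001925)  (running Σ = (0.241378, -0.000219))
  m=4: (-0.197974, -0.288110) × (-0.001247, 0.000707) = (0.000451, 0.000219)  (running Σ = (0.241828, 0.000000))
Σ over m = (0.241828, 0.000000); ×(4π/9) → (0.337656, 0.000000). Real part: 0.337656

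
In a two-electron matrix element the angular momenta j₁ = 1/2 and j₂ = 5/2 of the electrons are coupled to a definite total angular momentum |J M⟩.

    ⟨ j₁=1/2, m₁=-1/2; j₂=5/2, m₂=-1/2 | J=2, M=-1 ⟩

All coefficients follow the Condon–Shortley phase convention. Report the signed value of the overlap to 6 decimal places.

-0.577350

√[5·1!0!4!/6! · 0!1!2!3!1!3!] = √(12)
  +(−1)^1/∏(1,0,0,1,0,3)! = -1/6  (running -1/6)
⟨..|..⟩ = √(12)·(-1/6) = -0.577350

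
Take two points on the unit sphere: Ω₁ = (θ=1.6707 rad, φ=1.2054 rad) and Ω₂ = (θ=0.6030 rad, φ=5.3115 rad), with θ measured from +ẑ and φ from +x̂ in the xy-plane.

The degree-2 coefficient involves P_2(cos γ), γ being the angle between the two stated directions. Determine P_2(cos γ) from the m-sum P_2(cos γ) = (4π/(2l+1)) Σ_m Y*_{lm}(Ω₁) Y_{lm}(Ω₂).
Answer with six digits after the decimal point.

-0.255550

Expand P_2 via completeness: Σ_{m} conj(Y_{2,m}) at Ω₁ times Y_{2,m} at Ω₂ —
  [-2]  conj(Y_{2,-2})(Ω₁) = (-0.284776, 0.255258) ; Y_{2,-2}(Ω₂) = (-0.045223, 0.115710) ; Δ = (-0.016658, -0.044495)
  [-1]  conj(Y_{2,-1})(Ω₁) = (-0.027395, -0.071606) ; Y_{2,-1}(Ω₂) = (0.203490, 0.298008) ; Δ = (0.015765, -0.022735)
  [+0]  conj(Y_{2,0})(Ω₁) = (-0.305979, -0.000000) ; Y_{2,0}(Ω₂) = (0.326474, 0.000000) ; Δ = (-0.099894, -0.000000)
  [+1]  conj(Y_{2,1})(Ω₁) = (0.027395, -0.071606) ; Y_{2,1}(Ω₂) = (-0.203490, 0.298008) ; Δ = (0.015765, 0.022735)
  [+2]  conj(Y_{2,2})(Ω₁) = (-0.284776, -0.255258) ; Y_{2,2}(Ω₂) = (-0.045223, -0.115710) ; Δ = (-0.016658, 0.044495)
Total Σ_m = (-0.101680, -0.000000). Multiply by 2.513274: (-0.255550, -0.000000). P_2(cos γ) = -0.255550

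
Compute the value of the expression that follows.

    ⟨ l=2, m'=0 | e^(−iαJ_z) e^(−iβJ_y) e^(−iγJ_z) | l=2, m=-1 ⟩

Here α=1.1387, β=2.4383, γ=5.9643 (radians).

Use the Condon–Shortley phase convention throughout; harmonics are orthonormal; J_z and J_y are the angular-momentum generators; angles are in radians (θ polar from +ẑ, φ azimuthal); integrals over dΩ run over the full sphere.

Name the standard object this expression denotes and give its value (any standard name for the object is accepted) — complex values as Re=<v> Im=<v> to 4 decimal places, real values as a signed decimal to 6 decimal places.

Wigner D-matrix element, Re=0.5737 Im=-0.1894

This is a Wigner D-matrix element — the rotation-matrix element ⟨l m'| R(α,β,γ) |l m⟩ in the angular-momentum basis.
D^2_{0,-1}(1.1387,2.4383,5.9643) = e^{-i·0·1.1387}·d^2_{0,-1}(2.4383)·e^{-i·-1·5.9643}. Compute d first:
With c≡cos(β/2)=0.344444 and s≡sin(β/2)=0.938807, N=[2·2·1·6]^{1/2}=4.898979
k∈{0,1} keeps every argument non-negative
  k=0: (−1)^1·4.8990/(2)·0.3444^3·0.9388^1 = -0.093974
  k=1: (−1)^2·4.8990/(2)·0.3444^1·0.9388^3 = +0.698108
d^2_{0,-1}(2.4383) = -0.093974 +0.698108 = +0.604135
D = (+1.000000+0.000000i)·(+0.604135)·(+0.949585-0.313508i) = +0.573677-0.189401i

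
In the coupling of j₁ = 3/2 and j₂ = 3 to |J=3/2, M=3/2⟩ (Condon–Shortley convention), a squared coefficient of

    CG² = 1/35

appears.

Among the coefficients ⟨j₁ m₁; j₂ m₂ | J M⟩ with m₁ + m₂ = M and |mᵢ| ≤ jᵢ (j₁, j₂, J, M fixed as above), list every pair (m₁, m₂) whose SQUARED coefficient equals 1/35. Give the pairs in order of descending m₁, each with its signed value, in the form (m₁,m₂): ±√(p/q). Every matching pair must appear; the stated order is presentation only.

Admissible pairs with m₁+m₂ = M = 3/2: (-3/2,3), (-1/2,2), (1/2,1), (3/2,0)
  (m₁,m₂)=(3/2,0): CG² = 1/35, CG = +√(1/35)   ← matches the target
  (m₁,m₂)=(1/2,1): CG² = 4/35, CG = −√(4/35)
  (m₁,m₂)=(-1/2,2): CG² = 2/7, CG = +√(2/7)
  (m₁,m₂)=(-3/2,3): CG² = 4/7, CG = −√(4/7)
Pairs with CG² = 1/35: (3/2,0): +√(1/35)

(3/2,0): +√(1/35)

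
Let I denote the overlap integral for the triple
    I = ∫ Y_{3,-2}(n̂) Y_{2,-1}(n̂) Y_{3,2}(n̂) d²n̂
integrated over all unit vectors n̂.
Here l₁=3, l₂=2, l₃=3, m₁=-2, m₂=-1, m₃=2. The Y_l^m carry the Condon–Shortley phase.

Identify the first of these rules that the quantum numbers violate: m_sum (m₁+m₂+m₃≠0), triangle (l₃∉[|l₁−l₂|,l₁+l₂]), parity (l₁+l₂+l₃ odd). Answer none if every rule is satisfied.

m_sum

m₁+m₂+m₃ = -2 − 1 + 2 = -1  ✗
triangle: |3−2|=1 ≤ l₃=3 ≤ 3+2=5
parity: l₁+l₂+l₃ = 8 is even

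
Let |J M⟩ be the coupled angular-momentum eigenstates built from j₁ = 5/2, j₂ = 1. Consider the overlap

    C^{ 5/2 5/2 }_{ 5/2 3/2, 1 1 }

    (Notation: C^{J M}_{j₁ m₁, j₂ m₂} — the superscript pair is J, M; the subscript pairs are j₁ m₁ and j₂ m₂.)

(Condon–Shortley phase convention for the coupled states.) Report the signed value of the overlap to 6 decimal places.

−√(2/7) ≈ -0.534522

triangle: 1!·4!·1!/7! = 24/5040
(j±m)!: 4!·1!·2!·0!·5!·0! = 5760
prefactor² = (2J+1)·Δ·N² = 1152/7
  k=1: −1/(1!·0!·0!·1!·4!·0!) = -1/24
Σ = -1/24  ⇒  CG² = 1152/7·(-1/24)² = 2/7
CG = −√(2/7) = -0.534522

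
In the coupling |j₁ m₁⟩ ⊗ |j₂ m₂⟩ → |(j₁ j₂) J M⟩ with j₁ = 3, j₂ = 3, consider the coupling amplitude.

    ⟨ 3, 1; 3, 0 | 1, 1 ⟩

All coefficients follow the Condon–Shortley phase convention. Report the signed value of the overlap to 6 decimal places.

+√(3/14) = +0.462910

triangle: 5!×1!×1!/8! = 120/40320
(j±m)!: 4!×2!×3!×3!×2!×0! = 3456
prefactor² = (2J+1)×Δ×N² = 216/7
  k=2: +1/(2!×3!×0!×1!×1!×0!) = 1/12
Σ = 1/12  ⇒  CG² = 216/7×(1/12)² = 3/14
CG = +√(3/14) = +0.462910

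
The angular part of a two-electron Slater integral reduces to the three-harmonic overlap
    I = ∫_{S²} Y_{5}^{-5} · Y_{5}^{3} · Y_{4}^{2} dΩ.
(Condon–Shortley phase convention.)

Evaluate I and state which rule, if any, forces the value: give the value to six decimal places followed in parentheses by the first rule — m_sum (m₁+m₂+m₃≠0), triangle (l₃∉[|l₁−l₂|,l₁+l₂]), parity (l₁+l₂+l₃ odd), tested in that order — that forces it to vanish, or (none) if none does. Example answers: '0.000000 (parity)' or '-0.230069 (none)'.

-0.184127 (none)

m-sum 0 ✓  L=14 even ✓  0≤4≤10 ✓
Π(2lᵢ+1) = 11×11×9 = 1089
triangle coeff Δ(5,5,4) = 1/3153150
Σ_t [1,5]: t=1:−1/69120 t=2:+1/1728 t=3:−1/576 t=4:+1/1728 t=5:−1/69120 = -7/11520
(3j)²=2/143 [(5 5 4; 0 0 0)], sign=-1
Σ_t [6,6]: t=6:+1/69120 = 1/69120
(3j)²=4/143 [(5 5 4; -5 3 2)], sign=+1
⇒ 4πI² = 72/169
I = (-1)√(72/169/(4π)) = -0.18412721
No selection rule forces the value: the integral is nonzero (none).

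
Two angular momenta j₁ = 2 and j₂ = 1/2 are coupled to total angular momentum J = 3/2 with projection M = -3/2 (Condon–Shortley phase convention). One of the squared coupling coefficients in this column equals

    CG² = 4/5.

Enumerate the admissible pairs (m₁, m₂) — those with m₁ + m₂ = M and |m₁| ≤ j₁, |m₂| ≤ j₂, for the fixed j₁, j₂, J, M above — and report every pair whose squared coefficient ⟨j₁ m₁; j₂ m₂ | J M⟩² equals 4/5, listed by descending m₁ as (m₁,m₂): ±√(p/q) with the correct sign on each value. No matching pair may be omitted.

(-2,1/2): −√(4/5)

Admissible pairs with m₁+m₂ = M = -3/2: (-2,1/2), (-1,-1/2)
  (m₁,m₂)=(-1,-1/2): CG² = 1/5, CG = +√(1/5)
  (m₁,m₂)=(-2,1/2): CG² = 4/5, CG = −√(4/5)   ← matches the target
Pairs with CG² = 4/5: (-2,1/2): −√(4/5)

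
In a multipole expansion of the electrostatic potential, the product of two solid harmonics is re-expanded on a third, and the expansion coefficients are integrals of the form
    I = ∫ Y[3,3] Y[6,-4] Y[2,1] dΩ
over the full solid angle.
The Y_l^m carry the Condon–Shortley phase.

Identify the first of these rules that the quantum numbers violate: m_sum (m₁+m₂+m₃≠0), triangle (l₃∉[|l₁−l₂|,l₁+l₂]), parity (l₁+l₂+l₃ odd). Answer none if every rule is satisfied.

triangle

azimuthal sum: 3 − 4 + 1 = 0  ✓
l₃ must lie in [3,9]; have l₃=2  ✗
L = 3 + 6 + 2 = 11 (odd)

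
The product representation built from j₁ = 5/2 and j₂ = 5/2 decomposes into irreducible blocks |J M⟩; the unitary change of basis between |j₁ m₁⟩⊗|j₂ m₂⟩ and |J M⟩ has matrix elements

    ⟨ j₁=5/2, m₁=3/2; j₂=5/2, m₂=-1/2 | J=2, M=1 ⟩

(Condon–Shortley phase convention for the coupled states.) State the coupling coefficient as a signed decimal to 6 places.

-0.377964  (= −√(1/7))

j₁+j₂−J=3  J+j₁−j₂=2  J−j₁+j₂=2  j₁+j₂+J+1=8
(j₁±m₁, j₂±m₂, J±M) = (4,1,2,3,3,1)
P² = 36/7
sum k=0..1:
  [0] +1/12 = 1/12
  [1] −1/4 = -1/4
S = -1/6
C² = P²·S² = 1/7 ; C = -0.377964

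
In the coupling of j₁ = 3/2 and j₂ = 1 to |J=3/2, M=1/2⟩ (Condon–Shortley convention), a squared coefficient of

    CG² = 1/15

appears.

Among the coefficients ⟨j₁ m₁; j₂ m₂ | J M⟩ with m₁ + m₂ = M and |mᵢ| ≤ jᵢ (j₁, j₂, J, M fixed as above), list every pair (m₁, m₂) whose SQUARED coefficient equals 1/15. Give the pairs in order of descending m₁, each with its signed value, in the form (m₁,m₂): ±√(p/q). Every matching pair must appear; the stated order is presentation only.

(1/2,0): +√(1/15)

Admissible pairs with m₁+m₂ = M = 1/2: (-1/2,1), (1/2,0), (3/2,-1)
  (m₁,m₂)=(3/2,-1): CG² = 2/5, CG = +√(2/5)
  (m₁,m₂)=(1/2,0): CG² = 1/15, CG = +√(1/15)   ← matches the target
  (m₁,m₂)=(-1/2,1): CG² = 8/15, CG = −√(8/15)
Pairs with CG² = 1/15: (1/2,0): +√(1/15)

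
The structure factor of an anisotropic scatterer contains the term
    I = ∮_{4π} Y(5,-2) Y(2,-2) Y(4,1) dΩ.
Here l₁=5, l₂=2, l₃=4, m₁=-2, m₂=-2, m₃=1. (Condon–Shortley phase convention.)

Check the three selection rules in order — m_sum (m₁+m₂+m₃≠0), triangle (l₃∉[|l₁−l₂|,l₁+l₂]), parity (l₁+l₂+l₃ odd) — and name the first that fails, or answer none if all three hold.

m₁+m₂+m₃ = -2 − 2 + 1 = -3  ✗
triangle: |5−2|=3 ≤ l₃=4 ≤ 5+2=7
parity: l₁+l₂+l₃ = 11 is odd

m_sum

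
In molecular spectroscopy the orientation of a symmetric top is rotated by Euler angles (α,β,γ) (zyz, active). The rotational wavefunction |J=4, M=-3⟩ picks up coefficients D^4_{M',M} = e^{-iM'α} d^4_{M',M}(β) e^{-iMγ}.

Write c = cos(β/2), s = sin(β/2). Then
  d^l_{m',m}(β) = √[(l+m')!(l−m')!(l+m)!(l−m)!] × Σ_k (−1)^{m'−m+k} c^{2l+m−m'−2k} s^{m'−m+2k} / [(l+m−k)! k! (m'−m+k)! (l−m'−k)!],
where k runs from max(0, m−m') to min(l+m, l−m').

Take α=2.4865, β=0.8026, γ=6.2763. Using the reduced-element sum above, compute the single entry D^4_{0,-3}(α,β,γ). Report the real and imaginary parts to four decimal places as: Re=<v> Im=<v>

Split into d^4_{0,-3}(β=0.8026) × two z-phases.
With c≡cos(β/2)=0.920554 and s≡sin(β/2)=0.390615, N=[24·24·1·5040]^{1/2}=1703.830978
k: max(0,(-3)−(0))=0 … min(4+(-3),4−(0))=1
  k=0: (−1)^3·1703.8310/(144)·0.9206^5·0.3906^3 = -0.466185
  k=1: (−1)^4·1703.8310/(144)·0.9206^3·0.3906^5 = +0.083938
d^4_{0,-3}(0.8026) = -0.466185 +0.083938 = -0.382247
Phases: e^{-i·(0)·2.4865}=+1.000000+0.000000i, e^{-i·(-3)·6.2763}=+0.999787-0.020654i ⇒ D=-0.382166+0.007895i

Re=-0.3822 Im=0.0079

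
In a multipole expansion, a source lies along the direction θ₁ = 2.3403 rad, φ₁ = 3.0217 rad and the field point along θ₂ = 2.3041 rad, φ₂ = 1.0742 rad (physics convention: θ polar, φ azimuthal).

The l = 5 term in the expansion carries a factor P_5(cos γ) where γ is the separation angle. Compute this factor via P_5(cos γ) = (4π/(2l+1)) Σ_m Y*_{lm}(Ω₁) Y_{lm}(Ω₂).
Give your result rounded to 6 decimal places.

Summing Y*_{l m}(θ₁,φ₁)·Y_{l m}(θ₂,φ₂) over m ∈ [−5, 5]; prefactor 4π/(2·5+1) = 1.142397:
  m=-5: Y*=-0.07325 + 0.05006j  Y=0.06431 + 0.08310j  product -0.00887 - 0.00287j
  m=-4: Y*=-0.24113 + 0.12540j  Y=0.12085 - 0.27386j  product 0.00520 + 0.08119j
  m=-3: Y*=-0.40278 + 0.15146j  Y=-0.42876 + 0.03481j  product 0.16743 - 0.07896j
  m=-2: Y*=-0.26729 + 0.06535j  Y=0.11761 + 0.18046j  product -0.04323 - 0.04055j
  m=-1: Y*=0.19549 - 0.02355j  Y=-0.11986 + 0.22119j  product -0.01822 + 0.04606j
  m=+0: Y*=0.33548 + 0.00000j  Y=0.29085 + 0.00000j  product 0.09758 + 0.00000j
  m=+1: Y*=-0.19549 - 0.02355j  Y=0.11986 + 0.22119j  product -0.01822 - 0.04606j
  m=+2: Y*=-0.26729 - 0.06535j  Y=0.11761 - 0.18046j  product -0.04323 + 0.04055j
  m=+3: Y*=0.40278 + 0.15146j  Y=0.42876 + 0.03481j  product 0.16743 + 0.07896j
  m=+4: Y*=-0.24113 - 0.12540j  Y=0.12085 + 0.27386j  product 0.00520 - 0.08119j
  m=+5: Y*=0.07325 + 0.05006j  Y=-0.06431 + 0.08310j  product -0.00887 + 0.00287j
Accumulated sum 0.30219 + 0.00000j; after 4π/(2l+1) scaling, 0.34522 + 0.00000j ⇒ P_5 = 0.345219

0.345219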